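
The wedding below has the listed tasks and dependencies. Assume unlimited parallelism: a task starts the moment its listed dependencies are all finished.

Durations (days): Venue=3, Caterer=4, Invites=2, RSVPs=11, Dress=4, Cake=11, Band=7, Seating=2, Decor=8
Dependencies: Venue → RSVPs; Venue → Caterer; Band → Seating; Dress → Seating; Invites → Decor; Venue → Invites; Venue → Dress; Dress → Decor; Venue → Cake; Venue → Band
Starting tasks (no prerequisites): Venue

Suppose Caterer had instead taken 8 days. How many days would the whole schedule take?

15

Critical path before the change: Venue→Dress→Decor = 3+4+8 = 15 giving 15 days.
The longest path through Caterer is only 7 days, so Caterer has float 8.
The critical path is still Venue→Dress→Decor; finish is now 15 days.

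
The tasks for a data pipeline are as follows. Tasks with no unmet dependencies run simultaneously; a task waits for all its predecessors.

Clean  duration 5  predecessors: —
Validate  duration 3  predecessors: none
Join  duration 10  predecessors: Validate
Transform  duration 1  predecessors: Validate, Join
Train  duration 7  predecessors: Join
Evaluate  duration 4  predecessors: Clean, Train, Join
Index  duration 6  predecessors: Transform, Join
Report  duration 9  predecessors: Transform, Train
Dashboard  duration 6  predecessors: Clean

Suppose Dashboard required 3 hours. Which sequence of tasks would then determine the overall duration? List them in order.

Validate, Join, Train, Report

The binding path is Validate→Join→Train→Report = 3+10+7+9 = 29; finish at 29 hours.
Dashboard has 18 hours of float (longest path through it is 11).
The critical path is still Validate→Join→Train→Report; finish is now 29 hours.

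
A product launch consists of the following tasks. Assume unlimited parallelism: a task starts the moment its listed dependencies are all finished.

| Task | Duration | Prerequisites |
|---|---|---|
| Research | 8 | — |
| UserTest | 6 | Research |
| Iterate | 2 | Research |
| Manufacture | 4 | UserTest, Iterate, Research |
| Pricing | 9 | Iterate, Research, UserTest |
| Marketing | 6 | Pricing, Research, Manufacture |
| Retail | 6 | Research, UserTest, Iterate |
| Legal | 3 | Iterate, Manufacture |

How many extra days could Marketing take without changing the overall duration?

Research→UserTest→Pricing→Marketing = 8+6+9+6 = 29 sets the makespan at 29 days.
Marketing finishes as early as 29 and must finish by 29.
Slack of Marketing = 23 − 23 = 0 days.

0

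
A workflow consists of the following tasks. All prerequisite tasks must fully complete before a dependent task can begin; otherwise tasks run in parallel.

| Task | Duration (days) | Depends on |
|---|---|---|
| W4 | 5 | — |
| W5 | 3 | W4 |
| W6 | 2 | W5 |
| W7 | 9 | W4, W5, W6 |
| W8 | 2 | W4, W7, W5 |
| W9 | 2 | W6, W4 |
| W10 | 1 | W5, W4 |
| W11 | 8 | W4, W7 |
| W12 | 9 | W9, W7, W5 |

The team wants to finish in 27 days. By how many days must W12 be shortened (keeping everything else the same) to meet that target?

1

Current finish: 28 days; target: 27.
W12 is on every critical path, so each day cut from W12 cuts the finish by one (this holds down to a finish of 27).
Need 28 − 27 = 1 day off W12 → W12 becomes 8 days, finish becomes 27.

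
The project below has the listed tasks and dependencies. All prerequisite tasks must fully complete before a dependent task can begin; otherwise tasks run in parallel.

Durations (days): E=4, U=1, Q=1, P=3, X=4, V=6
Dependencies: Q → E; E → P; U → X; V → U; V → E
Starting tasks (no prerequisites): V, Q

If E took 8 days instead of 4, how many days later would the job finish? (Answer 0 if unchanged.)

4

Critical path before the change: V→E→P = 6+4+3 = 13 giving 13 days.
E lies on that path, so at 8 days the path becomes 17 days.
No other chain overtakes it, so the finish is 17 days.
Change in finish: 17 − 13 = +4 days.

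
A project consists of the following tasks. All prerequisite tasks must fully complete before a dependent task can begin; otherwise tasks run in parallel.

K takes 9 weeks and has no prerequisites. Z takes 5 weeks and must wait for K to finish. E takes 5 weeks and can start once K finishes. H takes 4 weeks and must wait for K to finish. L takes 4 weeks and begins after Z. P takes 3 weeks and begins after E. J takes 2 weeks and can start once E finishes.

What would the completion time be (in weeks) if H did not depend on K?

18

With the dependency in place, K→Z→L = 9+5+4 = 18 sets the finish at 18 weeks.
Without K→H, H's earliest start moves from 9 to 0.
The longest chain is now K→Z→L = 9+5+4 = 18, so the schedule takes 18 weeks.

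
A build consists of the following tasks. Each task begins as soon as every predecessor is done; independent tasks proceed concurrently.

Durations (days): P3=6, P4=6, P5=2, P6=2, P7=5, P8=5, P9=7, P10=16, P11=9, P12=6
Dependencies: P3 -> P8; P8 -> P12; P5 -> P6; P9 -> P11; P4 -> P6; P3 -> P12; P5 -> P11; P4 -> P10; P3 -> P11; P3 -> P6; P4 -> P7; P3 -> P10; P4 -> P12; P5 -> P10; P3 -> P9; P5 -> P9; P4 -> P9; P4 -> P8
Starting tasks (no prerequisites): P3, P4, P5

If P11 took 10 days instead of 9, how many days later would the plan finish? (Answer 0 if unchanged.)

Baseline: P3→P9→P11 = 6+7+9 = 22 → 22 days.
P11 is on the critical path; changing it to 10 makes that path 23 days.
That remains the longest chain; total 23 days.
Change in finish: 23 − 22 = +1 days.

1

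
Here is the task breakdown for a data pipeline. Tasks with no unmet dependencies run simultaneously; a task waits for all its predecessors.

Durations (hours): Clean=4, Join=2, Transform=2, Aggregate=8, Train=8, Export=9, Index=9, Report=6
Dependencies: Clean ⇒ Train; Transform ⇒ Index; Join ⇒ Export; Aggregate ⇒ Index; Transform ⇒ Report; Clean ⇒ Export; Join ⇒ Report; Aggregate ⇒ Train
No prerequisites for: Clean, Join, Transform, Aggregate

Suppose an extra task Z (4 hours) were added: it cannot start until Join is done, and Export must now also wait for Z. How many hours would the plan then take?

17

Originally the plan takes 17 hours.
With Z inserted, Export now waits for max(Join, Clean, Z).
New critical path: Aggregate→Index = 8+9 = 17 ⇒ 17 hours.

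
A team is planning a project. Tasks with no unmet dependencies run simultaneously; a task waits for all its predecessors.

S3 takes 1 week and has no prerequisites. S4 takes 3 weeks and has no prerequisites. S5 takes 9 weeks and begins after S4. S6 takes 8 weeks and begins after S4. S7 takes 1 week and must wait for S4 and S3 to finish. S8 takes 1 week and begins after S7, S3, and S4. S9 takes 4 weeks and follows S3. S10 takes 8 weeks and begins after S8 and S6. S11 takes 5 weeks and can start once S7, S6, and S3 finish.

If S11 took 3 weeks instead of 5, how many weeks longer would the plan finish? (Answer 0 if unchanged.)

0

Critical path before the change: S4→S6→S10 = 3+8+8 = 19 giving 19 weeks.
The longest path through S11 is only 16 weeks, so S11 has float 3.
That remains the longest chain; total 19 weeks.
Change in finish: 19 − 19 = +0 weeks.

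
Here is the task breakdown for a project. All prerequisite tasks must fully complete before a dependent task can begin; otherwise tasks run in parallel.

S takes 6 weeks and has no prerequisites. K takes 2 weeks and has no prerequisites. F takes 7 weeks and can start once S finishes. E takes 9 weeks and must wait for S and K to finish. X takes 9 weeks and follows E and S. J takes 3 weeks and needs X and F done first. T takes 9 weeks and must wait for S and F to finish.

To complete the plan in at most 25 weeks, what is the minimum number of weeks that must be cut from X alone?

2

Current finish: 27 weeks; target: 25.
X is on every critical path, so each week cut from X cuts the finish by one (this holds down to a finish of 22).
Need 27 − 25 = 2 weeks off X → X becomes 7 weeks, finish becomes 25.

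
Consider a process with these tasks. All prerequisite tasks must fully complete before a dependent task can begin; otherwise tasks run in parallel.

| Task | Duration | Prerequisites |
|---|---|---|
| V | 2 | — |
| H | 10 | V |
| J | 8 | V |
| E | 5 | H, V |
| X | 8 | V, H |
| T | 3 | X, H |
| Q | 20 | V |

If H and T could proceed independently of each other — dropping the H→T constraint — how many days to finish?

23

With the dependency in place, V→H→X→T = 2+10+8+3 = 23 sets the finish at 23 days.
Dropping H→T doesn't change T's earliest start (20); another predecessor still binds.
The longest chain is now V→H→X→T = 2+10+8+3 = 23, so the process takes 23 days.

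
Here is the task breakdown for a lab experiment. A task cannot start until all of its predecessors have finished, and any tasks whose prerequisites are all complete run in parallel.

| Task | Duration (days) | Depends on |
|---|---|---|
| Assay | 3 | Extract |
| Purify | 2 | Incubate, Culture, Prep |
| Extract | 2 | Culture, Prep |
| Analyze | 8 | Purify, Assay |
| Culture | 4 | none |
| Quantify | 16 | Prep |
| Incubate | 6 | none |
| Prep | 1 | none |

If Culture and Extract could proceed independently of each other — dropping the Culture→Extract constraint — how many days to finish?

Before: longest chain Prep→Quantify = 1+16 = 17, finish 17.
Without Culture→Extract, Extract's earliest start moves from 4 to 1.
After: Prep→Quantify = 1+16 = 17 → 17 days.

17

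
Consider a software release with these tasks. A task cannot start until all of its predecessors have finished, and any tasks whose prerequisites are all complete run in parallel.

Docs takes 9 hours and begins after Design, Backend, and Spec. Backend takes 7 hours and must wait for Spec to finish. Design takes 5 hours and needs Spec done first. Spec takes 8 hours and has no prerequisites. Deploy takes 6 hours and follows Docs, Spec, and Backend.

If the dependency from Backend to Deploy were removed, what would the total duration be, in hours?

Before: longest chain Spec→Backend→Docs→Deploy = 8+7+9+6 = 30, finish 30.
Dropping Backend→Deploy doesn't change Deploy's earliest start (24); another predecessor still binds.
New critical path: Spec→Backend→Docs→Deploy = 8+7+9+6 = 30 ⇒ 30 hours.

30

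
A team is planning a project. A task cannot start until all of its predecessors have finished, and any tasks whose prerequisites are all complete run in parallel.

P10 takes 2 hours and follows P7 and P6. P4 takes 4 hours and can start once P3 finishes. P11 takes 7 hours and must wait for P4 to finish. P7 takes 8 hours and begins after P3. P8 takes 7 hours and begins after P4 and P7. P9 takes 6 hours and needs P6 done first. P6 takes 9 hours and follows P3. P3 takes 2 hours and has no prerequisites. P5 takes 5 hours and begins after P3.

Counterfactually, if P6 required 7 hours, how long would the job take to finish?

17

The binding path is P3→P6→P9 = 2+9+6 = 17; finish at 17 hours.
Since P6 is critical, the -2 change carries straight to that chain (now 15 hours).
Now P3→P7→P8 = 2+8+7 = 17 is longest, so the finish becomes 17 hours.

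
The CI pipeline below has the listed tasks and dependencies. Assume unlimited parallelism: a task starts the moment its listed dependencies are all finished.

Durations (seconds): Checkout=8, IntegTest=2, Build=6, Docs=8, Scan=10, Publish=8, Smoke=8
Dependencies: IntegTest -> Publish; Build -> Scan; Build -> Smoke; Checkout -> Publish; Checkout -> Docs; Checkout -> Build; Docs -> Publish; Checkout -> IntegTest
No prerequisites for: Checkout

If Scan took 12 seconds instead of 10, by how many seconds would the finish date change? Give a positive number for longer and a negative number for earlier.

Baseline: Checkout→Build→Scan = 8+6+10 = 24 → 24 seconds.
Scan is on the critical path; changing it to 12 makes that path 26 seconds.
The critical path is still Checkout→Build→Scan; finish is now 26 seconds.
Change in finish: 26 − 24 = +2 seconds.

2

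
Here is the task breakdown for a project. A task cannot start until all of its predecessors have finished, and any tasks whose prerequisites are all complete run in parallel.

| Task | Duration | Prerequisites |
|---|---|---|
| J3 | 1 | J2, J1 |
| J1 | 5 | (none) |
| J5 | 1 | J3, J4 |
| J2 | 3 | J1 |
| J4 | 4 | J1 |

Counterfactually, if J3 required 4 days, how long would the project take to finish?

13

Baseline: J1→J2→J3→J5 = 5+3+1+1 = 10 → 10 days.
J3 lies on that path, so at 4 days the path becomes 13 days.
No other chain overtakes it, so the finish is 13 days.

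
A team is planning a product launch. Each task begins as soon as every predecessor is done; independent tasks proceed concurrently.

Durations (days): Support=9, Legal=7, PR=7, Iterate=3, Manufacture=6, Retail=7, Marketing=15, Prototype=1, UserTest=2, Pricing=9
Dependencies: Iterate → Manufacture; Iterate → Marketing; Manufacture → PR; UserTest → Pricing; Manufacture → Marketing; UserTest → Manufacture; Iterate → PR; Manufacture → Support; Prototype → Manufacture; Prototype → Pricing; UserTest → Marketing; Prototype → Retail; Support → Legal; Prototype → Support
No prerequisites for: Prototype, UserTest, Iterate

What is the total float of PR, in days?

9

Critical path: Iterate→Manufacture→Support→Legal = 3+6+9+7 = 25, so the finish is 25 days.
PR finishes as early as 16 and must finish by 25.
So PR can slip 25 − 16 = 9 days.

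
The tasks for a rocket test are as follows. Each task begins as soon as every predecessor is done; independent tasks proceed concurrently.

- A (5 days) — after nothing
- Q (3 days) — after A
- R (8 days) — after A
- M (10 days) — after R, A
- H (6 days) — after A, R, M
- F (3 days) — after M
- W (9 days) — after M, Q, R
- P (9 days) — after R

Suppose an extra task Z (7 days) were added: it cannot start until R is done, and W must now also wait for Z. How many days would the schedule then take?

Originally the schedule takes 32 days.
With Z inserted, W now waits for max(M, Q, R, Z).
New critical path: A→R→M→W = 5+8+10+9 = 32 ⇒ 32 days.

32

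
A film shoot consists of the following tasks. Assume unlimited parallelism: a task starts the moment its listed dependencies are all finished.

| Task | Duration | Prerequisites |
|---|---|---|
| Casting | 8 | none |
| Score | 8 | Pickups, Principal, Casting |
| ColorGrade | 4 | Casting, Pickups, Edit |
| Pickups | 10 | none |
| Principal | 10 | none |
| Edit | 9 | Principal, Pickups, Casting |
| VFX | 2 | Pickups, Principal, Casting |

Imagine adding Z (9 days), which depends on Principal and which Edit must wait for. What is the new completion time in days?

Originally the project takes 23 days.
With Z inserted, Edit now waits for max(Principal, Pickups, Casting, Z).
New critical path: Principal→Z→Edit→ColorGrade = 10+9+9+4 = 32 ⇒ 32 days.

32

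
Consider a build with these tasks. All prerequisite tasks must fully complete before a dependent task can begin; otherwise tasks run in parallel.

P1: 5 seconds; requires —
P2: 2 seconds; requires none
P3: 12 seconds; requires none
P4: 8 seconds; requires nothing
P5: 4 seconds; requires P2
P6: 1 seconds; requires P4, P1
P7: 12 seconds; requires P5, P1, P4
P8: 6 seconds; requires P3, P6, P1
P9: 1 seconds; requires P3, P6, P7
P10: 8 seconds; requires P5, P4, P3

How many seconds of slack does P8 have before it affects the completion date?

3

The longest chain is P4→P7→P9 = 8+12+1 = 21; overall finish 21 seconds.
Longest path through P8: 18 seconds (earliest finish 18, latest finish 21).
Slack of P8 = 15 − 12 = 3 seconds.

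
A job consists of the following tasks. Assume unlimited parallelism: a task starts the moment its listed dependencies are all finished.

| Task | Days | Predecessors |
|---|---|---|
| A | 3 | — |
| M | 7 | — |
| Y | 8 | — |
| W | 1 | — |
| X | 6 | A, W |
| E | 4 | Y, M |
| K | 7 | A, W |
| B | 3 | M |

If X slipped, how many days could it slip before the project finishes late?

Critical path: Y→E = 8+4 = 12, so the finish is 12 days.
X finishes as early as 9 and must finish by 12.
So X can slip 12 − 9 = 3 days.

3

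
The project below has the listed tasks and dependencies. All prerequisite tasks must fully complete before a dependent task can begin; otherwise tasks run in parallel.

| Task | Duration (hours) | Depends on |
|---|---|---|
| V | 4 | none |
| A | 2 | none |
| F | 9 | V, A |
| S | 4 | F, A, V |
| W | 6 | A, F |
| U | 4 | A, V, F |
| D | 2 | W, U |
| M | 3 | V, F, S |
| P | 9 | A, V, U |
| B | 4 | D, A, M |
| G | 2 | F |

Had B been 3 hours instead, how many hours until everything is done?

The binding path is V→F→U→P = 4+9+4+9 = 26; finish at 26 hours.
B has 1 hour of float (longest path through it is 25).
The critical path is still V→F→U→P; finish is now 26 hours.

26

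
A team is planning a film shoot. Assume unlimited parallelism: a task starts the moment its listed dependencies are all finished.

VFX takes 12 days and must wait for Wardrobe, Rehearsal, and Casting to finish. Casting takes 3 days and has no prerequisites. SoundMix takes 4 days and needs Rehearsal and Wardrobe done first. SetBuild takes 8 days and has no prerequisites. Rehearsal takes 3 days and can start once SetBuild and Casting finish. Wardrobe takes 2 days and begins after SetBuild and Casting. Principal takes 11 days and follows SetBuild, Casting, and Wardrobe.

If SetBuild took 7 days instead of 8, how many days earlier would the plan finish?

1

As given, the longest chain is SetBuild→Rehearsal→VFX = 8+3+12 = 23, so the finish is 23 days.
SetBuild lies on that path, so at 7 days the path becomes 22 days.
The critical path is still SetBuild→Rehearsal→VFX; finish is now 22 days.
Change in finish: 22 − 23 = -1 days.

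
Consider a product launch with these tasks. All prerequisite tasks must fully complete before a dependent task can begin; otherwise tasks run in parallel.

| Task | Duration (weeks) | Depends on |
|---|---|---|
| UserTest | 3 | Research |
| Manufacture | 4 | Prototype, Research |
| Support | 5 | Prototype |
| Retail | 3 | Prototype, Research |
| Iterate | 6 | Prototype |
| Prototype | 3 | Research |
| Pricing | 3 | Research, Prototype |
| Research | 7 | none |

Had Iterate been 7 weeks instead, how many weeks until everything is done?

The binding path is Research→Prototype→Iterate = 7+3+6 = 16; finish at 16 weeks.
Since Iterate is critical, the +1 change carries straight to that chain (now 17 weeks).
That remains the longest chain; total 17 weeks.

17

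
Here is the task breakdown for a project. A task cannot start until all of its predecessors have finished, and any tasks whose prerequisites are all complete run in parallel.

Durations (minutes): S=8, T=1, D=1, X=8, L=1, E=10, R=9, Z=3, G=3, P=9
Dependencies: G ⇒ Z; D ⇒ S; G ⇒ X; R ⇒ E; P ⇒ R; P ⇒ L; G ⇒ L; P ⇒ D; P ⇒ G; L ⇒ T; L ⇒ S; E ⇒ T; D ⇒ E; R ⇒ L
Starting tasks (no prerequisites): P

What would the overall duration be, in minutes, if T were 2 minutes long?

30

Baseline: P→R→E→T = 9+9+10+1 = 29 → 29 minutes.
Since T is critical, the +1 change carries straight to that chain (now 30 minutes).
No other chain overtakes it, so the finish is 30 minutes.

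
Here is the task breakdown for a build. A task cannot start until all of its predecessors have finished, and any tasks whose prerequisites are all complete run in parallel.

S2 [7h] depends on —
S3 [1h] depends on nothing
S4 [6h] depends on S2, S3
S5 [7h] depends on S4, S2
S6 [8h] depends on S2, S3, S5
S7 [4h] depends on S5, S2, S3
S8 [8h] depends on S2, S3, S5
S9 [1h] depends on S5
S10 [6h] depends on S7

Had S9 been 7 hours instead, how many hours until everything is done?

As given, the longest chain is S2→S4→S5→S7→S10 = 7+6+7+4+6 = 30, so the finish is 30 hours.
S9 is off the critical path — its longest chain is 21 hours, giving 9 of slack.
That remains the longest chain; total 30 hours.

30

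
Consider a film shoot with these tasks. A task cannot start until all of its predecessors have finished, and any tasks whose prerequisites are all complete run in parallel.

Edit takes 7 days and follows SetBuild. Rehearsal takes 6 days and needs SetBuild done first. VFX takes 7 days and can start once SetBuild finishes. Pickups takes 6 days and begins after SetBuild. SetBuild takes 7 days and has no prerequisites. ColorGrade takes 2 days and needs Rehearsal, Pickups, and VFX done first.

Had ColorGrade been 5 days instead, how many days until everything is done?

19

The binding path is SetBuild→VFX→ColorGrade = 7+7+2 = 16; finish at 16 days.
ColorGrade lies on that path, so at 5 days the path becomes 19 days.
That remains the longest chain; total 19 days.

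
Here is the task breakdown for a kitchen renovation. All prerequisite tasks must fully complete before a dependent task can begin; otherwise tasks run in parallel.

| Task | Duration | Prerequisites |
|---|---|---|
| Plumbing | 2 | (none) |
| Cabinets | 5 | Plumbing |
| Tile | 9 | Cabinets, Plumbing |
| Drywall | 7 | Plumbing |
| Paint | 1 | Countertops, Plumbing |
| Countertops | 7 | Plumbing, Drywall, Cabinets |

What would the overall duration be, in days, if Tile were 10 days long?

Baseline: Plumbing→Drywall→Countertops→Paint = 2+7+7+1 = 17 → 17 days.
Tile has 1 day of float (longest path through it is 16).
No other chain overtakes it, so the finish is 17 days.

17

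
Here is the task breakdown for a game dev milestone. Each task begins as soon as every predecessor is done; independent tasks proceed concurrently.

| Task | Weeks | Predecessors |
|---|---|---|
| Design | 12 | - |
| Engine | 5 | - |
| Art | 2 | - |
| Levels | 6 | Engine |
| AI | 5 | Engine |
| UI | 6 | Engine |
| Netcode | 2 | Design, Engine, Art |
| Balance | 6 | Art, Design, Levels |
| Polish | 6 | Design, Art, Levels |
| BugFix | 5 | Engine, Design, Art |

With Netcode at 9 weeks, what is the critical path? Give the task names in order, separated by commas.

Critical path before the change: Design→Balance = 12+6 = 18 giving 18 weeks.
Netcode has 4 weeks of float (longest path through it is 14).
The binding chain switches to Design→Netcode = 12+9 = 21; finish 21 weeks.

Design, Netcode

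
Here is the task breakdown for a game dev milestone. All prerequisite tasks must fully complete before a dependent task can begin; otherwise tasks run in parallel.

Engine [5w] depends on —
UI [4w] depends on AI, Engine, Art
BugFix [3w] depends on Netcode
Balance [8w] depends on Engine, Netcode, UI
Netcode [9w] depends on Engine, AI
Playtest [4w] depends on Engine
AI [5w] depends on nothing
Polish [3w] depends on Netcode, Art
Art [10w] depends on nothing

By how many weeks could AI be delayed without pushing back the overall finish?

0

The longest chain is Engine→Netcode→Balance = 5+9+8 = 22; overall finish 22 weeks.
The longest chain containing AI totals 22 weeks.
So AI can slip 5 − 5 = 0 weeks.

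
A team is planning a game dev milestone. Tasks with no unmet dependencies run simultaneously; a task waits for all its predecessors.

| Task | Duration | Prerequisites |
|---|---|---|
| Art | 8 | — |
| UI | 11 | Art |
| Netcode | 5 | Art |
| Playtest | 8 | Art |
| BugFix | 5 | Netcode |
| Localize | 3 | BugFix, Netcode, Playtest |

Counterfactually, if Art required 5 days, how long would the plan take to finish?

As given, the longest chain is Art→Netcode→BugFix→Localize = 8+5+5+3 = 21, so the finish is 21 days.
Art lies on that path, so at 5 days the path becomes 18 days.
No other chain overtakes it, so the finish is 18 days.

18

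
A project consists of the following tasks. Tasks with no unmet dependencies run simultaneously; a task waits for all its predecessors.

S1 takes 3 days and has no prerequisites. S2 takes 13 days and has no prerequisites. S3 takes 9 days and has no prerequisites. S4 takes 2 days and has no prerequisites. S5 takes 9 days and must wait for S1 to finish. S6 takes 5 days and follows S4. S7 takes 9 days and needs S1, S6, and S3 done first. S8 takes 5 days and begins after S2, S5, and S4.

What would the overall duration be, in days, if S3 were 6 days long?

18

Baseline: S3→S7 = 9+9 = 18 → 18 days.
S3 lies on that path, so at 6 days the path becomes 15 days.
New critical path: S2→S8 = 13+5 = 18 ⇒ 18 days.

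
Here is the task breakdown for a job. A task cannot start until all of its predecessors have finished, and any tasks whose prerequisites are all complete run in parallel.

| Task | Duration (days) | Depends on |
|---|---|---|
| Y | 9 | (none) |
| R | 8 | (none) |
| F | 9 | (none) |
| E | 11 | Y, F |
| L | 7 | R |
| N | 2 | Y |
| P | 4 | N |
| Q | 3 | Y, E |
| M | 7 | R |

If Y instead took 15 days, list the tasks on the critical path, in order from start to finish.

Critical path before the change: Y→E→Q = 9+11+3 = 23 giving 23 days.
Since Y is critical, the +6 change carries straight to that chain (now 29 days).
That remains the longest chain; total 29 days.

Y, E, Q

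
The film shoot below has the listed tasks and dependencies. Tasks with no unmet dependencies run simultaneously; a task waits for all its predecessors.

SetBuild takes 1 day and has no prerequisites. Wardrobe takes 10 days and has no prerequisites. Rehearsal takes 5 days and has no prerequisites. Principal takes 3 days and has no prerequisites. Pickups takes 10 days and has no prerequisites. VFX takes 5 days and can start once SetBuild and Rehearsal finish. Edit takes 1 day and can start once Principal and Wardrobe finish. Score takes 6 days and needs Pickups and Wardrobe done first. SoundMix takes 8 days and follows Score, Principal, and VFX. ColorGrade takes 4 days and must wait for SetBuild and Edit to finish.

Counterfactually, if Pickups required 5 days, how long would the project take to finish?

24

Baseline: Pickups→Score→SoundMix = 10+6+8 = 24 → 24 days.
Pickups lies on that path, so at 5 days the path becomes 19 days.
The binding chain switches to Wardrobe→Score→SoundMix = 10+6+8 = 24; finish 24 days.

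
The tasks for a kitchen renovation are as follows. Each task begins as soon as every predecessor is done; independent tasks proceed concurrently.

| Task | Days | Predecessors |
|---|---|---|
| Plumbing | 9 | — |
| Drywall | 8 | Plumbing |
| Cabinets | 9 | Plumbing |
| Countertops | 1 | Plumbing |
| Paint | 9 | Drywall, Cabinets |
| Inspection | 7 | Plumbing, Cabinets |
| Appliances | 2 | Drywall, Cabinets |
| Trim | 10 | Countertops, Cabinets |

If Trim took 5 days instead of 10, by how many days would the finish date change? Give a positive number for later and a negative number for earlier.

Actual critical path: Plumbing→Cabinets→Trim = 9+9+10 = 28 ⇒ 28 days.
Since Trim is critical, the -5 change carries straight to that chain (now 23 days).
Now Plumbing→Cabinets→Paint = 9+9+9 = 27 is longest, so the finish becomes 27 days.
Change in finish: 27 − 28 = -1 days.

-1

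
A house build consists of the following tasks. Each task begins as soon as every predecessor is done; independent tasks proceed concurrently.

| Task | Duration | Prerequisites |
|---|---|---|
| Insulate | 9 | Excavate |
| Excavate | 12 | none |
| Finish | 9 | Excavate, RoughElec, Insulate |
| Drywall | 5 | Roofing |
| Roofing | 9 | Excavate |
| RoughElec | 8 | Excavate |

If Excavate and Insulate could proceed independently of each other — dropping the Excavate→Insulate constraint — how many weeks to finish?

29

Before: longest chain Excavate→Insulate→Finish = 12+9+9 = 30, finish 30.
Without Excavate→Insulate, Insulate's earliest start moves from 12 to 0.
New critical path: Excavate→RoughElec→Finish = 12+8+9 = 29 ⇒ 29 weeks.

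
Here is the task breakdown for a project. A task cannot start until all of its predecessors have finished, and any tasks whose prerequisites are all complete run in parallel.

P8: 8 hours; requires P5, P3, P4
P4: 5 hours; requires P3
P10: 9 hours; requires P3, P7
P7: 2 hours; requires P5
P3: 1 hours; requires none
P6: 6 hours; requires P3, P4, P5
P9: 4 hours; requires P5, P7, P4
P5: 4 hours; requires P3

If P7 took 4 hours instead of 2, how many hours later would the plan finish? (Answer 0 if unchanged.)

2

Actual critical path: P3→P5→P7→P10 = 1+4+2+9 = 16 ⇒ 16 hours.
P7 is on the critical path; changing it to 4 makes that path 18 hours.
The critical path is still P3→P5→P7→P10; finish is now 18 hours.
Change in finish: 18 − 16 = +2 hours.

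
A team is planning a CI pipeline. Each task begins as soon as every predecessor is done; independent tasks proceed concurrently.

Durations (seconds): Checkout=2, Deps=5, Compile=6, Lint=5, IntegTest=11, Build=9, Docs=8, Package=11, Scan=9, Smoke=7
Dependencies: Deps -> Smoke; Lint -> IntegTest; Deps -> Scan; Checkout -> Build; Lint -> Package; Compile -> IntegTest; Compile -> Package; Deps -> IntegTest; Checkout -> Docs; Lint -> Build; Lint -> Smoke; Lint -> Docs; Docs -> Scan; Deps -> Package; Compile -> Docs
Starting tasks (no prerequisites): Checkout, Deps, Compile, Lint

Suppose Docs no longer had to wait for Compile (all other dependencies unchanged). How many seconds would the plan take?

22

Original critical path: Compile→Docs→Scan = 6+8+9 = 23 ⇒ 23 seconds.
Without Compile→Docs, Docs's earliest start moves from 6 to 5.
The longest chain is now Lint→Docs→Scan = 5+8+9 = 22, so the plan takes 22 seconds.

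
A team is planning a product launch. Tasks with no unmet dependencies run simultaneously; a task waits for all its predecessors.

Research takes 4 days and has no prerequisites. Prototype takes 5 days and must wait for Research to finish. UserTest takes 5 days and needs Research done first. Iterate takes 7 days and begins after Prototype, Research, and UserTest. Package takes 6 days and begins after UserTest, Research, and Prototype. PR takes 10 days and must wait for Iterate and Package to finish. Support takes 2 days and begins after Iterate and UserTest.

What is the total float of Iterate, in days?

Research→Prototype→Iterate→PR = 4+5+7+10 = 26 sets the makespan at 26 days.
Iterate finishes as early as 16 and must finish by 16.
Slack of Iterate = 9 − 9 = 0 days.

0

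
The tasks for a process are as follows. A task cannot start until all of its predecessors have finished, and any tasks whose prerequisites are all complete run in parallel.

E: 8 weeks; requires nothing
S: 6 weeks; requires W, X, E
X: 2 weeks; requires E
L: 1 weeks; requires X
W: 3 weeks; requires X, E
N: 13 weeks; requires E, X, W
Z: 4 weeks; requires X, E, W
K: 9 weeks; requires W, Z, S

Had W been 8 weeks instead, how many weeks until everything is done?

Actual critical path: E→X→W→S→K = 8+2+3+6+9 = 28 ⇒ 28 weeks.
W is on the critical path; changing it to 8 makes that path 33 weeks.
The critical path is still E→X→W→S→K; finish is now 33 weeks.

33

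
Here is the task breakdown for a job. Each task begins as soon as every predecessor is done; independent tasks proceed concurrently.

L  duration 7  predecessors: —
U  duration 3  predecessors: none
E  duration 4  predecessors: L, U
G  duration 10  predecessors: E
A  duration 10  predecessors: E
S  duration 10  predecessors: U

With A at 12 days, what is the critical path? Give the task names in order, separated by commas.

L, E, A

As given, the longest chain is L→E→A = 7+4+10 = 21, so the finish is 21 days.
A lies on that path, so at 12 days the path becomes 23 days.
No other chain overtakes it, so the finish is 23 days.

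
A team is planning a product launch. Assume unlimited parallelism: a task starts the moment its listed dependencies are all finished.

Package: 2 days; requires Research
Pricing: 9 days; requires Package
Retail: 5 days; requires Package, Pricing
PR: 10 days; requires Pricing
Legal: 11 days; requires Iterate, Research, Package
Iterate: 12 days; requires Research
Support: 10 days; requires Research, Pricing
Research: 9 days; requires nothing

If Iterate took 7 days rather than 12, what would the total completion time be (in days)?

30

The binding path is Research→Iterate→Legal = 9+12+11 = 32; finish at 32 days.
Iterate lies on that path, so at 7 days the path becomes 27 days.
Now Research→Package→Pricing→PR = 9+2+9+10 = 30 is longest, so the finish becomes 30 days.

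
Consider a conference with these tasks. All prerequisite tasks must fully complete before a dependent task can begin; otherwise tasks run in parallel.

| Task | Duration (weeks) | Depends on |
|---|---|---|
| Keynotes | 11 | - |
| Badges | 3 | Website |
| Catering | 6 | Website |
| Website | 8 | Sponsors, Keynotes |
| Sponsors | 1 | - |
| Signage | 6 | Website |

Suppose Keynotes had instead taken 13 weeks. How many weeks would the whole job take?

27

Actual critical path: Keynotes→Website→Catering = 11+8+6 = 25 ⇒ 25 weeks.
Keynotes lies on that path, so at 13 weeks the path becomes 27 weeks.
The critical path is still Keynotes→Website→Catering; finish is now 27 weeks.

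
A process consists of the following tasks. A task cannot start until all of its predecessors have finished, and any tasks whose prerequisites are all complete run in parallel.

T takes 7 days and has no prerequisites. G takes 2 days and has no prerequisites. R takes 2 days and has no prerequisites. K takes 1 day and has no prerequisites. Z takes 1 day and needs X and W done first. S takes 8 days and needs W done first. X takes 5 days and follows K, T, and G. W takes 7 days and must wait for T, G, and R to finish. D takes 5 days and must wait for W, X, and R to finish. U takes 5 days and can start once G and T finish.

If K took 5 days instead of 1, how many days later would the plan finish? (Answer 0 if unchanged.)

0

Actual critical path: T→W→S = 7+7+8 = 22 ⇒ 22 days.
K has 11 days of float (longest path through it is 11).
No other chain overtakes it, so the finish is 22 days.
Change in finish: 22 − 22 = +0 days.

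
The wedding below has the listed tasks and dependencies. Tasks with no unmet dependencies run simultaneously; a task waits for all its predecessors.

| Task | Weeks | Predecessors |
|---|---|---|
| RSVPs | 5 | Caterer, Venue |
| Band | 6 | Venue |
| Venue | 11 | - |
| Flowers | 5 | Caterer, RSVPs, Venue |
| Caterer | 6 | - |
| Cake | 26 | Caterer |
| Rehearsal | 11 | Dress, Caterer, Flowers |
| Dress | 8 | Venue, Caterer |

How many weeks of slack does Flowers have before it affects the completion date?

Venue→RSVPs→Flowers→Rehearsal = 11+5+5+11 = 32 sets the makespan at 32 weeks.
The longest chain containing Flowers totals 32 weeks.
Float = 32 − 32 = 0.

0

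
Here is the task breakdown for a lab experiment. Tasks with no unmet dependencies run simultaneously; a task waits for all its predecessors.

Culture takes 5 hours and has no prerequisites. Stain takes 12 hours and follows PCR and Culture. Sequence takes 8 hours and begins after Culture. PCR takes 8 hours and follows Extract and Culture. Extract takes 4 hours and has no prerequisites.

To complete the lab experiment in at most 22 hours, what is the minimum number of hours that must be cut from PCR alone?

Current finish: 25 hours; target: 22.
PCR is on every critical path, so each hour cut from PCR cuts the finish by one (this holds down to a finish of 18).
Need 25 − 22 = 3 hours off PCR → PCR becomes 5 hours, finish becomes 22.

3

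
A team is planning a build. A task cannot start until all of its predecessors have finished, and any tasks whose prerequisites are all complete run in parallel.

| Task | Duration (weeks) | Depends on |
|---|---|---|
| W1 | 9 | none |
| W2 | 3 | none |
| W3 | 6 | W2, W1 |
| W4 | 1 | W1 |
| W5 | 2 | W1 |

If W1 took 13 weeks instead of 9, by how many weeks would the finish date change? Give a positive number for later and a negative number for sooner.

4

Critical path before the change: W1→W3 = 9+6 = 15 giving 15 weeks.
W1 lies on that path, so at 13 weeks the path becomes 19 weeks.
The critical path is still W1→W3; finish is now 19 weeks.
Change in finish: 19 − 15 = +4 weeks.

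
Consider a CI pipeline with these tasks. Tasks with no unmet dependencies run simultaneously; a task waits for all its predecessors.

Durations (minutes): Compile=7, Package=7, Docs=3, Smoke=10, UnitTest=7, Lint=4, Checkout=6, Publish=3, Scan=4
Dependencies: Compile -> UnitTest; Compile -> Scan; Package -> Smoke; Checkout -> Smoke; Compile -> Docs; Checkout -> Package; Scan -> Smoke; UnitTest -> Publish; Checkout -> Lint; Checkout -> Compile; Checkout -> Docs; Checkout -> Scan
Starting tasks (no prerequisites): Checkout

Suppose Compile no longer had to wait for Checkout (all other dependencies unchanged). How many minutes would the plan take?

With the dependency in place, Checkout→Compile→Scan→Smoke = 6+7+4+10 = 27 sets the finish at 27 minutes.
Without Checkout→Compile, Compile's earliest start moves from 6 to 0.
New critical path: Checkout→Package→Smoke = 6+7+10 = 23 ⇒ 23 minutes.

23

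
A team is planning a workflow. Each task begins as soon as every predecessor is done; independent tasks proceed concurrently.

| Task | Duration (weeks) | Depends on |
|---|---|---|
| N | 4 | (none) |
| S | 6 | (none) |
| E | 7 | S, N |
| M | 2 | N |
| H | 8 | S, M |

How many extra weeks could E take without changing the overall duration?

1

Critical path: N→M→H = 4+2+8 = 14, so the finish is 14 weeks.
Longest path through E: 13 weeks (earliest finish 13, latest finish 14).
Slack of E = 7 − 6 = 1 week.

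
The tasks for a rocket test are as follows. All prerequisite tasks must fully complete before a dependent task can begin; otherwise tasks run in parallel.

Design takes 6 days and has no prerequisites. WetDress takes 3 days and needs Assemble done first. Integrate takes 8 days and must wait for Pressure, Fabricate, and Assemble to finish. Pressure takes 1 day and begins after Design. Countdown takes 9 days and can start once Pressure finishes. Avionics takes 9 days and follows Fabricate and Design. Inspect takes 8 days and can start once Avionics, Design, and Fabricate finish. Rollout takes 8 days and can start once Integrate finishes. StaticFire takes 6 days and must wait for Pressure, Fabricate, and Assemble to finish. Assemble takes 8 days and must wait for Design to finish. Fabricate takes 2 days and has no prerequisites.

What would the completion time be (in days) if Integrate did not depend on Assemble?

Before: longest chain Design→Assemble→Integrate→Rollout = 6+8+8+8 = 30, finish 30.
Without Assemble→Integrate, Integrate's earliest start moves from 14 to 7.
New critical path: Design→Avionics→Inspect = 6+9+8 = 23 ⇒ 23 days.

23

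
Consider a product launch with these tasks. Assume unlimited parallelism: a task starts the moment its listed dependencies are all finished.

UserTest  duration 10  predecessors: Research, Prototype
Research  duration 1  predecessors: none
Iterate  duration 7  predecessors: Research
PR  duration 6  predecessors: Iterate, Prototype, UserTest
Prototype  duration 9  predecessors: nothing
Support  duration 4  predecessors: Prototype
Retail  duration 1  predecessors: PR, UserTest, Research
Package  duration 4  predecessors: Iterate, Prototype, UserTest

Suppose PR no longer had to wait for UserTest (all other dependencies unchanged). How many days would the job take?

Original critical path: Prototype→UserTest→PR→Retail = 9+10+6+1 = 26 ⇒ 26 days.
Without UserTest→PR, PR's earliest start moves from 19 to 9.
The longest chain is now Prototype→UserTest→Package = 9+10+4 = 23, so the job takes 23 days.

23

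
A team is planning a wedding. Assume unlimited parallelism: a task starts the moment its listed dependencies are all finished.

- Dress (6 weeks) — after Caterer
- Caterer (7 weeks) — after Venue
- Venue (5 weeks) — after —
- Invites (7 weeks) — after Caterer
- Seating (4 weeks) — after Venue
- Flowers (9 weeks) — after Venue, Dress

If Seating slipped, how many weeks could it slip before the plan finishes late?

18

The longest chain is Venue→Caterer→Dress→Flowers = 5+7+6+9 = 27; overall finish 27 weeks.
Seating finishes as early as 9 and must finish by 27.
Slack of Seating = 23 − 5 = 18 weeks.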